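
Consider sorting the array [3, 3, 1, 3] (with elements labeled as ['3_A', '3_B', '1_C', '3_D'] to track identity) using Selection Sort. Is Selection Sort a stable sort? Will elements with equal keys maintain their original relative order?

Trace Selection Sort on the labeled array (the key is the number; the letter only tracks identity):
  Pass 1: minimum of unsorted part is 1_C at index 2; swap it with 3_A at index 0 -> [1_C, 3_B, 3_A, 3_D]
  Pass 2: minimum 3_B is already at index 1; no swap -> [1_C, 3_B, 3_A, 3_D]
  Pass 3: minimum 3_A is already at index 2; no swap -> [1_C, 3_B, 3_A, 3_D]
Final order: [1_C, 3_B, 3_A, 3_D]
Equal keys:
  value 3: originally 3_A, 3_B, 3_D; after sorting 3_B, 3_A, 3_D -> order changed
Equal keys were reordered, so Selection Sort is not stable: the long-range swap that moves the minimum into place can carry an element past an equal key. (One such input is enough; an unstable sort may happen to preserve order on other inputs, but it gives no guarantee.)
Answer: Not stable


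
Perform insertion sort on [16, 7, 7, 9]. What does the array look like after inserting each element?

First element 16 is already 'sorted'
Insert 7: shifted 1 elements -> [7, 16, 7, 9]
Insert 7: shifted 1 elements -> [7, 7, 16, 9]
Insert 9: shifted 1 elements -> [7, 7, 9, 16]


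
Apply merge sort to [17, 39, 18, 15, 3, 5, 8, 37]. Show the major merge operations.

Divide and conquer:
  Merge [17] + [39] -> [17, 39]
  Merge [18] + [15] -> [15, 18]
  Merge [17, 39] + [15, 18] -> [15, 17, 18, 39]
  Merge [3] + [5] -> [3, 5]
  Merge [8] + [37] -> [8, 37]
  Merge [3, 5] + [8, 37] -> [3, 5, 8, 37]
  Merge [15, 17, 18, 39] + [3, 5, 8, 37] -> [3, 5, 8, 15, 17, 18, 37, 39]


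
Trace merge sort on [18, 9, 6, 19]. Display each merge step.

Divide and conquer:
  Merge [18] + [9] -> [9, 18]
  Merge [6] + [19] -> [6, 19]
  Merge [9, 18] + [6, 19] -> [6, 9, 18, 19]


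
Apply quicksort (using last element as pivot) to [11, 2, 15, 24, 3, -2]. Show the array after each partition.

Partition 1: pivot=-2 at index 0 -> [-2, 2, 15, 24, 3, 11]
Partition 2: pivot=11 at index 3 -> [-2, 2, 3, 11, 15, 24]
Partition 3: pivot=3 at index 2 -> [-2, 2, 3, 11, 15, 24]
Partition 4: pivot=24 at index 5 -> [-2, 2, 3, 11, 15, 24]


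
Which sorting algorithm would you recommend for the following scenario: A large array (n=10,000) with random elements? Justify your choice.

Best choice: Quicksort or Mergesort
Reason: Both have O(n log n) average case; quicksort has lower constant factors


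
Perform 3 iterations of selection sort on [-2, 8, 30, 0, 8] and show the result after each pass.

Pass 1: Select minimum -2 at index 0, swap -> [-2, 8, 30, 0, 8]
Pass 2: Select minimum 0 at index 3, swap -> [-2, 0, 30, 8, 8]
Pass 3: Select minimum 8 at index 3, swap -> [-2, 0, 8, 30, 8]


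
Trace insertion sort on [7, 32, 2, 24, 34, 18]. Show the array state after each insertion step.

First element 7 is already 'sorted'
Insert 32: shifted 0 elements -> [7, 32, 2, 24, 34, 18]
Insert 2: shifted 2 elements -> [2, 7, 32, 24, 34, 18]
Insert 24: shifted 1 elements -> [2, 7, 24, 32, 34, 18]
Insert 34: shifted 0 elements -> [2, 7, 24, 32, 34, 18]
Insert 18: shifted 3 elements -> [2, 7, 18, 24, 32, 34]


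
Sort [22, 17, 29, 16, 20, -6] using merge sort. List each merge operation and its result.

Divide and conquer:
  Merge [17] + [29] -> [17, 29]
  Merge [22] + [17, 29] -> [17, 22, 29]
  Merge [20] + [-6] -> [-6, 20]
  Merge [16] + [-6, 20] -> [-6, 16, 20]
  Merge [17, 22, 29] + [-6, 16, 20] -> [-6, 16, 17, 20, 22, 29]


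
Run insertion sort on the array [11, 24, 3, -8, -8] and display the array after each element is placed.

First element 11 is already 'sorted'
Insert 24: shifted 0 elements -> [11, 24, 3, -8, -8]
Insert 3: shifted 2 elements -> [3, 11, 24, -8, -8]
Insert -8: shifted 3 elements -> [-8, 3, 11, 24, -8]
Insert -8: shifted 3 elements -> [-8, -8, 3, 11, 24]


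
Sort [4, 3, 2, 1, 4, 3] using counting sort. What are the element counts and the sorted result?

Count array: [0, 1, 1, 2, 2]
(count[i] = number of elements equal to i)
Cumulative count: [0, 1, 2, 4, 6]
Sorted: [1, 2, 3, 3, 4, 4]


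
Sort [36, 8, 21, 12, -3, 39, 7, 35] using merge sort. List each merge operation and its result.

Divide and conquer:
  Merge [36] + [8] -> [8, 36]
  Merge [21] + [12] -> [12, 21]
  Merge [8, 36] + [12, 21] -> [8, 12, 21, 36]
  Merge [-3] + [39] -> [-3, 39]
  Merge [7] + [35] -> [7, 35]
  Merge [-3, 39] + [7, 35] -> [-3, 7, 35, 39]
  Merge [8, 12, 21, 36] + [-3, 7, 35, 39] -> [-3, 7, 8, 12, 21, 35, 36, 39]


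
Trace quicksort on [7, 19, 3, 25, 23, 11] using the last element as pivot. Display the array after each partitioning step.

Partition 1: pivot=11 at index 2 -> [7, 3, 11, 25, 23, 19]
Partition 2: pivot=3 at index 0 -> [3, 7, 11, 25, 23, 19]
Partition 3: pivot=19 at index 3 -> [3, 7, 11, 19, 23, 25]
Partition 4: pivot=25 at index 5 -> [3, 7, 11, 19, 23, 25]


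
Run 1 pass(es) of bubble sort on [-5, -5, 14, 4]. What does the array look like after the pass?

After pass 1: [-5, -5, 4, 14] (1 swaps)
Total swaps: 1


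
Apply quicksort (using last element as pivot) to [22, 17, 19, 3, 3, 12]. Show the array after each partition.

Partition 1: pivot=12 at index 2 -> [3, 3, 12, 22, 17, 19]
Partition 2: pivot=3 at index 1 -> [3, 3, 12, 22, 17, 19]
Partition 3: pivot=19 at index 4 -> [3, 3, 12, 17, 19, 22]


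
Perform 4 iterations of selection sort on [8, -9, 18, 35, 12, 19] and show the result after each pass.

Pass 1: Select minimum -9 at index 1, swap -> [-9, 8, 18, 35, 12, 19]
Pass 2: Select minimum 8 at index 1, swap -> [-9, 8, 18, 35, 12, 19]
Pass 3: Select minimum 12 at index 4, swap -> [-9, 8, 12, 35, 18, 19]
Pass 4: Select minimum 18 at index 4, swap -> [-9, 8, 12, 18, 35, 19]


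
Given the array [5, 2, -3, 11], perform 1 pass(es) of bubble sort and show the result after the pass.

After pass 1: [2, -3, 5, 11] (2 swaps)
Total swaps: 2


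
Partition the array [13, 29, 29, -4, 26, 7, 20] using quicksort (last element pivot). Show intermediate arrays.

Partition 1: pivot=20 at index 3 -> [13, -4, 7, 20, 26, 29, 29]
Partition 2: pivot=7 at index 1 -> [-4, 7, 13, 20, 26, 29, 29]
Partition 3: pivot=29 at index 6 -> [-4, 7, 13, 20, 26, 29, 29]
Partition 4: pivot=29 at index 5 -> [-4, 7, 13, 20, 26, 29, 29]


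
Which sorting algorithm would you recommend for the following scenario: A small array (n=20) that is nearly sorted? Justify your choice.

Best choice: Insertion sort
Reason: Insertion sort is O(n) for nearly sorted arrays and has low overhead


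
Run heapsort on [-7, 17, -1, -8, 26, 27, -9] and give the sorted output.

Build heap: [27, 26, -1, -8, 17, -7, -9]
Extract 27: [26, 17, -1, -8, -9, -7, 27]
Extract 26: [17, -7, -1, -8, -9, 26, 27]
Extract 17: [-1, -7, -9, -8, 17, 26, 27]
Extract -1: [-7, -8, -9, -1, 17, 26, 27]
Extract -7: [-8, -9, -7, -1, 17, 26, 27]
Extract -8: [-9, -8, -7, -1, 17, 26, 27]


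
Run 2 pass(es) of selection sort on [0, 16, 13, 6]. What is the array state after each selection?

Pass 1: Select minimum 0 at index 0, swap -> [0, 16, 13, 6]
Pass 2: Select minimum 6 at index 3, swap -> [0, 6, 13, 16]


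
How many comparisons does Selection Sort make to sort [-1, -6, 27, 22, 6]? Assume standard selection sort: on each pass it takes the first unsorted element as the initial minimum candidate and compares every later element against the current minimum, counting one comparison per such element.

Pass 1: scan indices 1..4 for the minimum = 4 comparison(s); min is -6, place at index 0 -> [-6, -1, 27, 22, 6]
Pass 2: scan indices 2..4 for the minimum = 3 comparison(s); min is -1, place at index 1 -> [-6, -1, 27, 22, 6]
Pass 3: scan indices 3..4 for the minimum = 2 comparison(s); min is 6, place at index 2 -> [-6, -1, 6, 22, 27]
Pass 4: scan indices 4..4 for the minimum = 1 comparison(s); min is 22, place at index 3 -> [-6, -1, 6, 22, 27]
Selection sort always scans the whole unsorted suffix, so the count is (n-1) + (n-2) + ... + 1 = n(n-1)/2 = 5*4/2 = 10 regardless of the input order.
Total comparisons: 4 + 3 + 2 + 1 = 10


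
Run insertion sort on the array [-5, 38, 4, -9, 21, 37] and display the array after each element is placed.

First element -5 is already 'sorted'
Insert 38: shifted 0 elements -> [-5, 38, 4, -9, 21, 37]
Insert 4: shifted 1 elements -> [-5, 4, 38, -9, 21, 37]
Insert -9: shifted 3 elements -> [-9, -5, 4, 38, 21, 37]
Insert 21: shifted 1 elements -> [-9, -5, 4, 21, 38, 37]
Insert 37: shifted 1 elements -> [-9, -5, 4, 21, 37, 38]


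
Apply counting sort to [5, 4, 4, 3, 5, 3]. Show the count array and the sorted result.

Count array: [0, 0, 0, 2, 2, 2]
(count[i] = number of elements equal to i)
Cumulative count: [0, 0, 0, 2, 4, 6]
Sorted: [3, 3, 4, 4, 5, 5]


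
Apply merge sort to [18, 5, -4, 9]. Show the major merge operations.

Divide and conquer:
  Merge [18] + [5] -> [5, 18]
  Merge [-4] + [9] -> [-4, 9]
  Merge [5, 18] + [-4, 9] -> [-4, 5, 9, 18]


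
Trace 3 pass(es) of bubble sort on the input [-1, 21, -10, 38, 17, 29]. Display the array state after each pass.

After pass 1: [-1, -10, 21, 17, 29, 38] (3 swaps)
After pass 2: [-10, -1, 17, 21, 29, 38] (2 swaps)
After pass 3: [-10, -1, 17, 21, 29, 38] (0 swaps)
Total swaps: 5


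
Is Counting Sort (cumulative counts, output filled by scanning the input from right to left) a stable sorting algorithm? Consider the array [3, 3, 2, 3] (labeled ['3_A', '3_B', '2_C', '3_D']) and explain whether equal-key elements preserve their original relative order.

Trace Counting Sort on the labeled array (the key is the number; the letter only tracks identity):
  Counts for values 0..3: [0, 0, 1, 3]
  Cumulative counts: [0, 0, 1, 4]
  Scan right to left: place 3_D at output index 3
  Scan right to left: place 2_C at output index 0
  Scan right to left: place 3_B at output index 2
  Scan right to left: place 3_A at output index 1
  Output: [2_C, 3_A, 3_B, 3_D]
Equal keys:
  value 3: originally 3_A, 3_B, 3_D; after sorting 3_A, 3_B, 3_D -> order preserved
All equal keys kept their original relative order. Counting Sort is stable: scanning the input right to left with decreasing cumulative counts places later duplicates at later output positions.
Answer: Stable


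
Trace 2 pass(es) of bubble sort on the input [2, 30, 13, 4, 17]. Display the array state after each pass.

After pass 1: [2, 13, 4, 17, 30] (3 swaps)
After pass 2: [2, 4, 13, 17, 30] (1 swaps)
Total swaps: 4


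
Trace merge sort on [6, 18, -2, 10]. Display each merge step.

Divide and conquer:
  Merge [6] + [18] -> [6, 18]
  Merge [-2] + [10] -> [-2, 10]
  Merge [6, 18] + [-2, 10] -> [-2, 6, 10, 18]


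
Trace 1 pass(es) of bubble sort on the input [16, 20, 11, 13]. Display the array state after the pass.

After pass 1: [16, 11, 13, 20] (2 swaps)
Total swaps: 2


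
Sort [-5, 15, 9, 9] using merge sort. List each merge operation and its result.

Divide and conquer:
  Merge [-5] + [15] -> [-5, 15]
  Merge [9] + [9] -> [9, 9]
  Merge [-5, 15] + [9, 9] -> [-5, 9, 9, 15]


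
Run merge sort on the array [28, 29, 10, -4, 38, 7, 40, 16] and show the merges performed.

Divide and conquer:
  Merge [28] + [29] -> [28, 29]
  Merge [10] + [-4] -> [-4, 10]
  Merge [28, 29] + [-4, 10] -> [-4, 10, 28, 29]
  Merge [38] + [7] -> [7, 38]
  Merge [40] + [16] -> [16, 40]
  Merge [7, 38] + [16, 40] -> [7, 16, 38, 40]
  Merge [-4, 10, 28, 29] + [7, 16, 38, 40] -> [-4, 7, 10, 16, 28, 29, 38, 40]


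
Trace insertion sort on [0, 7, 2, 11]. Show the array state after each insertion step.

First element 0 is already 'sorted'
Insert 7: shifted 0 elements -> [0, 7, 2, 11]
Insert 2: shifted 1 elements -> [0, 2, 7, 11]
Insert 11: shifted 0 elements -> [0, 2, 7, 11]


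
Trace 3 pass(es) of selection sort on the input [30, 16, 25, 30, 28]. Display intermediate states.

Pass 1: Select minimum 16 at index 1, swap -> [16, 30, 25, 30, 28]
Pass 2: Select minimum 25 at index 2, swap -> [16, 25, 30, 30, 28]
Pass 3: Select minimum 28 at index 4, swap -> [16, 25, 28, 30, 30]


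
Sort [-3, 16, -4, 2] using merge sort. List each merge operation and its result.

Divide and conquer:
  Merge [-3] + [16] -> [-3, 16]
  Merge [-4] + [2] -> [-4, 2]
  Merge [-3, 16] + [-4, 2] -> [-4, -3, 2, 16]


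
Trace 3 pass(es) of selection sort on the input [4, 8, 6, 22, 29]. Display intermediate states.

Pass 1: Select minimum 4 at index 0, swap -> [4, 8, 6, 22, 29]
Pass 2: Select minimum 6 at index 2, swap -> [4, 6, 8, 22, 29]
Pass 3: Select minimum 8 at index 2, swap -> [4, 6, 8, 22, 29]


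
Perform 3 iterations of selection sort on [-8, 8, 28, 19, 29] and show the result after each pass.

Pass 1: Select minimum -8 at index 0, swap -> [-8, 8, 28, 19, 29]
Pass 2: Select minimum 8 at index 1, swap -> [-8, 8, 28, 19, 29]
Pass 3: Select minimum 19 at index 3, swap -> [-8, 8, 19, 28, 29]


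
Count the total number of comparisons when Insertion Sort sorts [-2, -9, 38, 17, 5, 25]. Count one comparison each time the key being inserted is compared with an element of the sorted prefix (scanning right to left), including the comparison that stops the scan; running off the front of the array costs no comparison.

Insert -9: -2 > -9 (shift), reached front = 1 comparison(s) -> [-9, -2, 38, 17, 5, 25]
Insert 38: -2 <= 38 (stop) = 1 comparison(s) -> [-9, -2, 38, 17, 5, 25]
Insert 17: 38 > 17 (shift), -2 <= 17 (stop) = 2 comparison(s) -> [-9, -2, 17, 38, 5, 25]
Insert 5: 38 > 5 (shift), 17 > 5 (shift), -2 <= 5 (stop) = 3 comparison(s) -> [-9, -2, 5, 17, 38, 25]
Insert 25: 38 > 25 (shift), 17 <= 25 (stop) = 2 comparison(s) -> [-9, -2, 5, 17, 25, 38]
Total comparisons: 1 + 1 + 2 + 3 + 2 = 9


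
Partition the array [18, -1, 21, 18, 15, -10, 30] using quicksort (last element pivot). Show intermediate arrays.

Partition 1: pivot=30 at index 6 -> [18, -1, 21, 18, 15, -10, 30]
Partition 2: pivot=-10 at index 0 -> [-10, -1, 21, 18, 15, 18, 30]
Partition 3: pivot=18 at index 4 -> [-10, -1, 18, 15, 18, 21, 30]
Partition 4: pivot=15 at index 2 -> [-10, -1, 15, 18, 18, 21, 30]


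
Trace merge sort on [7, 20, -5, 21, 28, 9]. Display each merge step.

Divide and conquer:
  Merge [20] + [-5] -> [-5, 20]
  Merge [7] + [-5, 20] -> [-5, 7, 20]
  Merge [28] + [9] -> [9, 28]
  Merge [21] + [9, 28] -> [9, 21, 28]
  Merge [-5, 7, 20] + [9, 21, 28] -> [-5, 7, 9, 20, 21, 28]


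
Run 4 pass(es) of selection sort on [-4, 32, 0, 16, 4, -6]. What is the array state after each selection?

Pass 1: Select minimum -6 at index 5, swap -> [-6, 32, 0, 16, 4, -4]
Pass 2: Select minimum -4 at index 5, swap -> [-6, -4, 0, 16, 4, 32]
Pass 3: Select minimum 0 at index 2, swap -> [-6, -4, 0, 16, 4, 32]
Pass 4: Select minimum 4 at index 4, swap -> [-6, -4, 0, 4, 16, 32]


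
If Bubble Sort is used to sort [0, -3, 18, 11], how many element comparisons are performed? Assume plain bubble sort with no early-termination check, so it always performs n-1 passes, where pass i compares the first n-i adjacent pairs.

Pass 1: compare adjacent pairs (0,1)..(2,3) = 3 comparison(s), 2 swap(s) -> [-3, 0, 11, 18]
Pass 2: compare adjacent pairs (0,1)..(1,2) = 2 comparison(s), 0 swap(s) -> [-3, 0, 11, 18]
Pass 3: compare adjacent pairs (0,1)..(0,1) = 1 comparison(s), 0 swap(s) -> [-3, 0, 11, 18]
Total comparisons: 3 + 2 + 1 = 6


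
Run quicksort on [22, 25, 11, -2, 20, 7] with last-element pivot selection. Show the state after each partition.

Partition 1: pivot=7 at index 1 -> [-2, 7, 11, 22, 20, 25]
Partition 2: pivot=25 at index 5 -> [-2, 7, 11, 22, 20, 25]
Partition 3: pivot=20 at index 3 -> [-2, 7, 11, 20, 22, 25]


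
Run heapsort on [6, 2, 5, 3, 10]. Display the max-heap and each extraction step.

Build heap: [10, 6, 5, 3, 2]
Extract 10: [6, 3, 5, 2, 10]
Extract 6: [5, 3, 2, 6, 10]
Extract 5: [3, 2, 5, 6, 10]
Extract 3: [2, 3, 5, 6, 10]


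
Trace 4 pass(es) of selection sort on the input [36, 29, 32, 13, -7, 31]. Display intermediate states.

Pass 1: Select minimum -7 at index 4, swap -> [-7, 29, 32, 13, 36, 31]
Pass 2: Select minimum 13 at index 3, swap -> [-7, 13, 32, 29, 36, 31]
Pass 3: Select minimum 29 at index 3, swap -> [-7, 13, 29, 32, 36, 31]
Pass 4: Select minimum 31 at index 5, swap -> [-7, 13, 29, 31, 36, 32]


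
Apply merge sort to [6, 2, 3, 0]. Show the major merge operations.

Divide and conquer:
  Merge [6] + [2] -> [2, 6]
  Merge [3] + [0] -> [0, 3]
  Merge [2, 6] + [0, 3] -> [0, 2, 3, 6]


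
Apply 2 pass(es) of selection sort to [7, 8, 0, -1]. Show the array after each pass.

Pass 1: Select minimum -1 at index 3, swap -> [-1, 8, 0, 7]
Pass 2: Select minimum 0 at index 2, swap -> [-1, 0, 8, 7]


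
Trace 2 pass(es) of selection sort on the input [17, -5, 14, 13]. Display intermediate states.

Pass 1: Select minimum -5 at index 1, swap -> [-5, 17, 14, 13]
Pass 2: Select minimum 13 at index 3, swap -> [-5, 13, 14, 17]


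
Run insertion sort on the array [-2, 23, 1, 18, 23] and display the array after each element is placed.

First element -2 is already 'sorted'
Insert 23: shifted 0 elements -> [-2, 23, 1, 18, 23]
Insert 1: shifted 1 elements -> [-2, 1, 23, 18, 23]
Insert 18: shifted 1 elements -> [-2, 1, 18, 23, 23]
Insert 23: shifted 0 elements -> [-2, 1, 18, 23, 23]


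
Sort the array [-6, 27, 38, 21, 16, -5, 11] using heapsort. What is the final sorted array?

Build heap: [38, 27, 11, 21, 16, -5, -6]
Extract 38: [27, 21, 11, -6, 16, -5, 38]
Extract 27: [21, 16, 11, -6, -5, 27, 38]
Extract 21: [16, -5, 11, -6, 21, 27, 38]
Extract 16: [11, -5, -6, 16, 21, 27, 38]
Extract 11: [-5, -6, 11, 16, 21, 27, 38]
Extract -5: [-6, -5, 11, 16, 21, 27, 38]


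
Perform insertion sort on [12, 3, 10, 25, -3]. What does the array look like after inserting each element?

First element 12 is already 'sorted'
Insert 3: shifted 1 elements -> [3, 12, 10, 25, -3]
Insert 10: shifted 1 elements -> [3, 10, 12, 25, -3]
Insert 25: shifted 0 elements -> [3, 10, 12, 25, -3]
Insert -3: shifted 4 elements -> [-3, 3, 10, 12, 25]


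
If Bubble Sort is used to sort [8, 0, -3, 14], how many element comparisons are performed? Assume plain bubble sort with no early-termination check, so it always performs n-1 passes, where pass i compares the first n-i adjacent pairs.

Pass 1: compare adjacent pairs (0,1)..(2,3) = 3 comparison(s), 2 swap(s) -> [0, -3, 8, 14]
Pass 2: compare adjacent pairs (0,1)..(1,2) = 2 comparison(s), 1 swap(s) -> [-3, 0, 8, 14]
Pass 3: compare adjacent pairs (0,1)..(0,1) = 1 comparison(s), 0 swap(s) -> [-3, 0, 8, 14]
Total comparisons: 3 + 2 + 1 = 6


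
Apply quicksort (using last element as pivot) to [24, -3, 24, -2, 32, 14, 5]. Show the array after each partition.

Partition 1: pivot=5 at index 2 -> [-3, -2, 5, 24, 32, 14, 24]
Partition 2: pivot=-2 at index 1 -> [-3, -2, 5, 24, 32, 14, 24]
Partition 3: pivot=24 at index 5 -> [-3, -2, 5, 24, 14, 24, 32]
Partition 4: pivot=14 at index 3 -> [-3, -2, 5, 14, 24, 24, 32]


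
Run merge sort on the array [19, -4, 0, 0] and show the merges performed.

Divide and conquer:
  Merge [19] + [-4] -> [-4, 19]
  Merge [0] + [0] -> [0, 0]
  Merge [-4, 19] + [0, 0] -> [-4, 0, 0, 19]


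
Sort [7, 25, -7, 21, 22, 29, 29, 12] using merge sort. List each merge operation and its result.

Divide and conquer:
  Merge [7] + [25] -> [7, 25]
  Merge [-7] + [21] -> [-7, 21]
  Merge [7, 25] + [-7, 21] -> [-7, 7, 21, 25]
  Merge [22] + [29] -> [22, 29]
  Merge [29] + [12] -> [12, 29]
  Merge [22, 29] + [12, 29] -> [12, 22, 29, 29]
  Merge [-7, 7, 21, 25] + [12, 22, 29, 29] -> [-7, 7, 12, 21, 22, 25, 29, 29]


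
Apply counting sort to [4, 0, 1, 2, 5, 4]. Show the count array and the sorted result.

Count array: [1, 1, 1, 0, 2, 1]
(count[i] = number of elements equal to i)
Cumulative count: [1, 2, 3, 3, 5, 6]
Sorted: [0, 1, 2, 4, 4, 5]


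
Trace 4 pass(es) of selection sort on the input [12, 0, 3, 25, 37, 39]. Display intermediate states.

Pass 1: Select minimum 0 at index 1, swap -> [0, 12, 3, 25, 37, 39]
Pass 2: Select minimum 3 at index 2, swap -> [0, 3, 12, 25, 37, 39]
Pass 3: Select minimum 12 at index 2, swap -> [0, 3, 12, 25, 37, 39]
Pass 4: Select minimum 25 at index 3, swap -> [0, 3, 12, 25, 37, 39]


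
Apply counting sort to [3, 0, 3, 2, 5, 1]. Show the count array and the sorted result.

Count array: [1, 1, 1, 2, 0, 1]
(count[i] = number of elements equal to i)
Cumulative count: [1, 2, 3, 5, 5, 6]
Sorted: [0, 1, 2, 3, 3, 5]


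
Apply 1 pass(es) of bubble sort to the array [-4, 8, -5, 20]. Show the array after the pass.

After pass 1: [-4, -5, 8, 20] (1 swaps)
Total swaps: 1


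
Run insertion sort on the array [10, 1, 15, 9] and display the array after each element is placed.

First element 10 is already 'sorted'
Insert 1: shifted 1 elements -> [1, 10, 15, 9]
Insert 15: shifted 0 elements -> [1, 10, 15, 9]
Insert 9: shifted 2 elements -> [1, 9, 10, 15]


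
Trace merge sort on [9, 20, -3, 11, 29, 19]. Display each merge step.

Divide and conquer:
  Merge [20] + [-3] -> [-3, 20]
  Merge [9] + [-3, 20] -> [-3, 9, 20]
  Merge [29] + [19] -> [19, 29]
  Merge [11] + [19, 29] -> [11, 19, 29]
  Merge [-3, 9, 20] + [11, 19, 29] -> [-3, 9, 11, 19, 20, 29]


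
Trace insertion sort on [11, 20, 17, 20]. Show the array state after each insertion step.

First element 11 is already 'sorted'
Insert 20: shifted 0 elements -> [11, 20, 17, 20]
Insert 17: shifted 1 elements -> [11, 17, 20, 20]
Insert 20: shifted 0 elements -> [11, 17, 20, 20]


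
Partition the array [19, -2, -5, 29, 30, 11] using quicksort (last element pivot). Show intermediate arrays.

Partition 1: pivot=11 at index 2 -> [-2, -5, 11, 29, 30, 19]
Partition 2: pivot=-5 at index 0 -> [-5, -2, 11, 29, 30, 19]
Partition 3: pivot=19 at index 3 -> [-5, -2, 11, 19, 30, 29]
Partition 4: pivot=29 at index 4 -> [-5, -2, 11, 19, 29, 30]


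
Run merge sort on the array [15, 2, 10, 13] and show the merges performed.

Divide and conquer:
  Merge [15] + [2] -> [2, 15]
  Merge [10] + [13] -> [10, 13]
  Merge [2, 15] + [10, 13] -> [2, 10, 13, 15]


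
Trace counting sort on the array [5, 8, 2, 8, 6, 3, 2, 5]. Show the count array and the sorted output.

Count array: [0, 0, 2, 1, 0, 2, 1, 0, 2]
(count[i] = number of elements equal to i)
Cumulative count: [0, 0, 2, 3, 3, 5, 6, 6, 8]
Sorted: [2, 2, 3, 5, 5, 6, 8, 8]


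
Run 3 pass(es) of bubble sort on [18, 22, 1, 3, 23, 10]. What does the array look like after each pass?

After pass 1: [18, 1, 3, 22, 10, 23] (3 swaps)
After pass 2: [1, 3, 18, 10, 22, 23] (3 swaps)
After pass 3: [1, 3, 10, 18, 22, 23] (1 swaps)
Total swaps: 7


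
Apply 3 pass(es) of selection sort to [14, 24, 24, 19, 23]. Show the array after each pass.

Pass 1: Select minimum 14 at index 0, swap -> [14, 24, 24, 19, 23]
Pass 2: Select minimum 19 at index 3, swap -> [14, 19, 24, 24, 23]
Pass 3: Select minimum 23 at index 4, swap -> [14, 19, 23, 24, 24]


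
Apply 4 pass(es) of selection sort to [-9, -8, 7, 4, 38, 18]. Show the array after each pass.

Pass 1: Select minimum -9 at index 0, swap -> [-9, -8, 7, 4, 38, 18]
Pass 2: Select minimum -8 at index 1, swap -> [-9, -8, 7, 4, 38, 18]
Pass 3: Select minimum 4 at index 3, swap -> [-9, -8, 4, 7, 38, 18]
Pass 4: Select minimum 7 at index 3, swap -> [-9, -8, 4, 7, 38, 18]


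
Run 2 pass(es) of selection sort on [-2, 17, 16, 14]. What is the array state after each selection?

Pass 1: Select minimum -2 at index 0, swap -> [-2, 17, 16, 14]
Pass 2: Select minimum 14 at index 3, swap -> [-2, 14, 16, 17]


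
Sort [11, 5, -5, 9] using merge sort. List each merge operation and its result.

Divide and conquer:
  Merge [11] + [5] -> [5, 11]
  Merge [-5] + [9] -> [-5, 9]
  Merge [5, 11] + [-5, 9] -> [-5, 5, 9, 11]


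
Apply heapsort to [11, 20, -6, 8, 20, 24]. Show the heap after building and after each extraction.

Build heap: [24, 20, 11, 8, 20, -6]
Extract 24: [20, 20, 11, 8, -6, 24]
Extract 20: [20, 8, 11, -6, 20, 24]
Extract 20: [11, 8, -6, 20, 20, 24]
Extract 11: [8, -6, 11, 20, 20, 24]
Extract 8: [-6, 8, 11, 20, 20, 24]


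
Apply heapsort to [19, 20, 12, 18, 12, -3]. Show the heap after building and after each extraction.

Build heap: [20, 19, 12, 18, 12, -3]
Extract 20: [19, 18, 12, -3, 12, 20]
Extract 19: [18, 12, 12, -3, 19, 20]
Extract 18: [12, -3, 12, 18, 19, 20]
Extract 12: [12, -3, 12, 18, 19, 20]
Extract 12: [-3, 12, 12, 18, 19, 20]


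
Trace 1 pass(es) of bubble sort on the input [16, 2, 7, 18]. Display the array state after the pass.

After pass 1: [2, 7, 16, 18] (2 swaps)
Total swaps: 2


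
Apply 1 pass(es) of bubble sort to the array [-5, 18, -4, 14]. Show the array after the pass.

After pass 1: [-5, -4, 14, 18] (2 swaps)
Total swaps: 2


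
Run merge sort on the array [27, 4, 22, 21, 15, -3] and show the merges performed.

Divide and conquer:
  Merge [4] + [22] -> [4, 22]
  Merge [27] + [4, 22] -> [4, 22, 27]
  Merge [15] + [-3] -> [-3, 15]
  Merge [21] + [-3, 15] -> [-3, 15, 21]
  Merge [4, 22, 27] + [-3, 15, 21] -> [-3, 4, 15, 21, 22, 27]


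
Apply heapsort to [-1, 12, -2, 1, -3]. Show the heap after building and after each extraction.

Build heap: [12, 1, -2, -1, -3]
Extract 12: [1, -1, -2, -3, 12]
Extract 1: [-1, -3, -2, 1, 12]
Extract -1: [-2, -3, -1, 1, 12]
Extract -2: [-3, -2, -1, 1, 12]


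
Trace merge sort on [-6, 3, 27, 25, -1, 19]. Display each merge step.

Divide and conquer:
  Merge [3] + [27] -> [3, 27]
  Merge [-6] + [3, 27] -> [-6, 3, 27]
  Merge [-1] + [19] -> [-1, 19]
  Merge [25] + [-1, 19] -> [-1, 19, 25]
  Merge [-6, 3, 27] + [-1, 19, 25] -> [-6, -1, 3, 19, 25, 27]


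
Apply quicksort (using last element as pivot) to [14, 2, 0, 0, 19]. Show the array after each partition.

Partition 1: pivot=19 at index 4 -> [14, 2, 0, 0, 19]
Partition 2: pivot=0 at index 1 -> [0, 0, 14, 2, 19]
Partition 3: pivot=2 at index 2 -> [0, 0, 2, 14, 19]


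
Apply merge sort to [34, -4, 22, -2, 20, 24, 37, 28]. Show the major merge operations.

Divide and conquer:
  Merge [34] + [-4] -> [-4, 34]
  Merge [22] + [-2] -> [-2, 22]
  Merge [-4, 34] + [-2, 22] -> [-4, -2, 22, 34]
  Merge [20] + [24] -> [20, 24]
  Merge [37] + [28] -> [28, 37]
  Merge [20, 24] + [28, 37] -> [20, 24, 28, 37]
  Merge [-4, -2, 22, 34] + [20, 24, 28, 37] -> [-4, -2, 20, 22, 24, 28, 34, 37]


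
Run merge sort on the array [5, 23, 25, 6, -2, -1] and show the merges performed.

Divide and conquer:
  Merge [23] + [25] -> [23, 25]
  Merge [5] + [23, 25] -> [5, 23, 25]
  Merge [-2] + [-1] -> [-2, -1]
  Merge [6] + [-2, -1] -> [-2, -1, 6]
  Merge [5, 23, 25] + [-2, -1, 6] -> [-2, -1, 5, 6, 23, 25]


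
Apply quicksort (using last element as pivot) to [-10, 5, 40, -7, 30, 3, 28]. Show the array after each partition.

Partition 1: pivot=28 at index 4 -> [-10, 5, -7, 3, 28, 40, 30]
Partition 2: pivot=3 at index 2 -> [-10, -7, 3, 5, 28, 40, 30]
Partition 3: pivot=-7 at index 1 -> [-10, -7, 3, 5, 28, 40, 30]
Partition 4: pivot=30 at index 5 -> [-10, -7, 3, 5, 28, 30, 40]


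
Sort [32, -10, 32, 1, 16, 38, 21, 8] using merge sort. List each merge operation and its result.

Divide and conquer:
  Merge [32] + [-10] -> [-10, 32]
  Merge [32] + [1] -> [1, 32]
  Merge [-10, 32] + [1, 32] -> [-10, 1, 32, 32]
  Merge [16] + [38] -> [16, 38]
  Merge [21] + [8] -> [8, 21]
  Merge [16, 38] + [8, 21] -> [8, 16, 21, 38]
  Merge [-10, 1, 32, 32] + [8, 16, 21, 38] -> [-10, 1, 8, 16, 21, 32, 32, 38]


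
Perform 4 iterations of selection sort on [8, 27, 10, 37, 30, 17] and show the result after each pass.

Pass 1: Select minimum 8 at index 0, swap -> [8, 27, 10, 37, 30, 17]
Pass 2: Select minimum 10 at index 2, swap -> [8, 10, 27, 37, 30, 17]
Pass 3: Select minimum 17 at index 5, swap -> [8, 10, 17, 37, 30, 27]
Pass 4: Select minimum 27 at index 5, swap -> [8, 10, 17, 27, 30, 37]


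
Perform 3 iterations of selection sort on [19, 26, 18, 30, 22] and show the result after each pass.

Pass 1: Select minimum 18 at index 2, swap -> [18, 26, 19, 30, 22]
Pass 2: Select minimum 19 at index 2, swap -> [18, 19, 26, 30, 22]
Pass 3: Select minimum 22 at index 4, swap -> [18, 19, 22, 30, 26]


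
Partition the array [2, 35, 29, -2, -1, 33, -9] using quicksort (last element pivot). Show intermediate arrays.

Partition 1: pivot=-9 at index 0 -> [-9, 35, 29, -2, -1, 33, 2]
Partition 2: pivot=2 at index 3 -> [-9, -2, -1, 2, 29, 33, 35]
Partition 3: pivot=-1 at index 2 -> [-9, -2, -1, 2, 29, 33, 35]
Partition 4: pivot=35 at index 6 -> [-9, -2, -1, 2, 29, 33, 35]
Partition 5: pivot=33 at index 5 -> [-9, -2, -1, 2, 29, 33, 35]


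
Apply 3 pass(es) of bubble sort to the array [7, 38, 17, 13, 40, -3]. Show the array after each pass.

After pass 1: [7, 17, 13, 38, -3, 40] (3 swaps)
After pass 2: [7, 13, 17, -3, 38, 40] (2 swaps)
After pass 3: [7, 13, -3, 17, 38, 40] (1 swaps)
Total swaps: 6


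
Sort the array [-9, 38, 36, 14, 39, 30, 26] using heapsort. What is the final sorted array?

Build heap: [39, 38, 36, 14, -9, 30, 26]
Extract 39: [38, 26, 36, 14, -9, 30, 39]
Extract 38: [36, 26, 30, 14, -9, 38, 39]
Extract 36: [30, 26, -9, 14, 36, 38, 39]
Extract 30: [26, 14, -9, 30, 36, 38, 39]
Extract 26: [14, -9, 26, 30, 36, 38, 39]
Extract 14: [-9, 14, 26, 30, 36, 38, 39]


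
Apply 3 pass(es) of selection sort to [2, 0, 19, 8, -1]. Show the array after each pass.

Pass 1: Select minimum -1 at index 4, swap -> [-1, 0, 19, 8, 2]
Pass 2: Select minimum 0 at index 1, swap -> [-1, 0, 19, 8, 2]
Pass 3: Select minimum 2 at index 4, swap -> [-1, 0, 2, 8, 19]


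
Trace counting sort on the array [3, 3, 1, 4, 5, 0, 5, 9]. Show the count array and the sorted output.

Count array: [1, 1, 0, 2, 1, 2, 0, 0, 0, 1]
(count[i] = number of elements equal to i)
Cumulative count: [1, 2, 2, 4, 5, 7, 7, 7, 7, 8]
Sorted: [0, 1, 3, 3, 4, 5, 5, 9]


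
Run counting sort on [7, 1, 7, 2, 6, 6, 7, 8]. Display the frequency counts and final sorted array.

Count array: [0, 1, 1, 0, 0, 0, 2, 3, 1]
(count[i] = number of elements equal to i)
Cumulative count: [0, 1, 2, 2, 2, 2, 4, 7, 8]
Sorted: [1, 2, 6, 6, 7, 7, 7, 8]


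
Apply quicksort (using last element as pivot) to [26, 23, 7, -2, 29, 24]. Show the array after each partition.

Partition 1: pivot=24 at index 3 -> [23, 7, -2, 24, 29, 26]
Partition 2: pivot=-2 at index 0 -> [-2, 7, 23, 24, 29, 26]
Partition 3: pivot=23 at index 2 -> [-2, 7, 23, 24, 29, 26]
Partition 4: pivot=26 at index 4 -> [-2, 7, 23, 24, 26, 29]


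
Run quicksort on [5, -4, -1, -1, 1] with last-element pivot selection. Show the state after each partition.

Partition 1: pivot=1 at index 3 -> [-4, -1, -1, 1, 5]
Partition 2: pivot=-1 at index 2 -> [-4, -1, -1, 1, 5]
Partition 3: pivot=-1 at index 1 -> [-4, -1, -1, 1, 5]


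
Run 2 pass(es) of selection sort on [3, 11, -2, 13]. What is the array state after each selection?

Pass 1: Select minimum -2 at index 2, swap -> [-2, 11, 3, 13]
Pass 2: Select minimum 3 at index 2, swap -> [-2, 3, 11, 13]


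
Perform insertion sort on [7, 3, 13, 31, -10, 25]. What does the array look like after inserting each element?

First element 7 is already 'sorted'
Insert 3: shifted 1 elements -> [3, 7, 13, 31, -10, 25]
Insert 13: shifted 0 elements -> [3, 7, 13, 31, -10, 25]
Insert 31: shifted 0 elements -> [3, 7, 13, 31, -10, 25]
Insert -10: shifted 4 elements -> [-10, 3, 7, 13, 31, 25]
Insert 25: shifted 1 elements -> [-10, 3, 7, 13, 25, 31]


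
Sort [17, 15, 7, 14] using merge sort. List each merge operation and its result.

Divide and conquer:
  Merge [17] + [15] -> [15, 17]
  Merge [7] + [14] -> [7, 14]
  Merge [15, 17] + [7, 14] -> [7, 14, 15, 17]


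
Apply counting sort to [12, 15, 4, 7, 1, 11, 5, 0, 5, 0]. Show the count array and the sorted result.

Count array: [2, 1, 0, 0, 1, 2, 0, 1, 0, 0, 0, 1, 1, 0, 0, 1]
(count[i] = number of elements equal to i)
Cumulative count: [2, 3, 3, 3, 4, 6, 6, 7, 7, 7, 7, 8, 9, 9, 9, 10]
Sorted: [0, 0, 1, 4, 5, 5, 7, 11, 12, 15]


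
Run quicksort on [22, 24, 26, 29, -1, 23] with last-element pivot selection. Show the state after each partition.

Partition 1: pivot=23 at index 2 -> [22, -1, 23, 29, 24, 26]
Partition 2: pivot=-1 at index 0 -> [-1, 22, 23, 29, 24, 26]
Partition 3: pivot=26 at index 4 -> [-1, 22, 23, 24, 26, 29]


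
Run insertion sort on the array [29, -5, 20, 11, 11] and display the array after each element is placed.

First element 29 is already 'sorted'
Insert -5: shifted 1 elements -> [-5, 29, 20, 11, 11]
Insert 20: shifted 1 elements -> [-5, 20, 29, 11, 11]
Insert 11: shifted 2 elements -> [-5, 11, 20, 29, 11]
Insert 11: shifted 2 elements -> [-5, 11, 11, 20, 29]


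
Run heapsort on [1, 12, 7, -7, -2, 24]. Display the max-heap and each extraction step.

Build heap: [24, 12, 7, -7, -2, 1]
Extract 24: [12, 1, 7, -7, -2, 24]
Extract 12: [7, 1, -2, -7, 12, 24]
Extract 7: [1, -7, -2, 7, 12, 24]
Extract 1: [-2, -7, 1, 7, 12, 24]
Extract -2: [-7, -2, 1, 7, 12, 24]


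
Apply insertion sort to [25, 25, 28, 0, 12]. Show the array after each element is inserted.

First element 25 is already 'sorted'
Insert 25: shifted 0 elements -> [25, 25, 28, 0, 12]
Insert 28: shifted 0 elements -> [25, 25, 28, 0, 12]
Insert 0: shifted 3 elements -> [0, 25, 25, 28, 12]
Insert 12: shifted 3 elements -> [0, 12, 25, 25, 28]


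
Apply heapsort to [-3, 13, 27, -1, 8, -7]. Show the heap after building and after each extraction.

Build heap: [27, 13, -3, -1, 8, -7]
Extract 27: [13, 8, -3, -1, -7, 27]
Extract 13: [8, -1, -3, -7, 13, 27]
Extract 8: [-1, -7, -3, 8, 13, 27]
Extract -1: [-3, -7, -1, 8, 13, 27]
Extract -3: [-7, -3, -1, 8, 13, 27]


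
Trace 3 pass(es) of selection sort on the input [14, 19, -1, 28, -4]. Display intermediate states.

Pass 1: Select minimum -4 at index 4, swap -> [-4, 19, -1, 28, 14]
Pass 2: Select minimum -1 at index 2, swap -> [-4, -1, 19, 28, 14]
Pass 3: Select minimum 14 at index 4, swap -> [-4, -1, 14, 28, 19]


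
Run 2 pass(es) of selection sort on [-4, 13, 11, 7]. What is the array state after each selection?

Pass 1: Select minimum -4 at index 0, swap -> [-4, 13, 11, 7]
Pass 2: Select minimum 7 at index 3, swap -> [-4, 7, 11, 13]


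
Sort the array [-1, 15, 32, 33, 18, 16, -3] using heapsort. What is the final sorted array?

Build heap: [33, 18, 32, 15, -1, 16, -3]
Extract 33: [32, 18, 16, 15, -1, -3, 33]
Extract 32: [18, 15, 16, -3, -1, 32, 33]
Extract 18: [16, 15, -1, -3, 18, 32, 33]
Extract 16: [15, -3, -1, 16, 18, 32, 33]
Extract 15: [-1, -3, 15, 16, 18, 32, 33]
Extract -1: [-3, -1, 15, 16, 18, 32, 33]


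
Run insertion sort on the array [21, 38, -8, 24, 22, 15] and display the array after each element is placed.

First element 21 is already 'sorted'
Insert 38: shifted 0 elements -> [21, 38, -8, 24, 22, 15]
Insert -8: shifted 2 elements -> [-8, 21, 38, 24, 22, 15]
Insert 24: shifted 1 elements -> [-8, 21, 24, 38, 22, 15]
Insert 22: shifted 2 elements -> [-8, 21, 22, 24, 38, 15]
Insert 15: shifted 4 elements -> [-8, 15, 21, 22, 24, 38]


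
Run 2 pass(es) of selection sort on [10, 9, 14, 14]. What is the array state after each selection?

Pass 1: Select minimum 9 at index 1, swap -> [9, 10, 14, 14]
Pass 2: Select minimum 10 at index 1, swap -> [9, 10, 14, 14]


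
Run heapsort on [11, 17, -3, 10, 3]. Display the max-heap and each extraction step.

Build heap: [17, 11, -3, 10, 3]
Extract 17: [11, 10, -3, 3, 17]
Extract 11: [10, 3, -3, 11, 17]
Extract 10: [3, -3, 10, 11, 17]
Extract 3: [-3, 3, 10, 11, 17]


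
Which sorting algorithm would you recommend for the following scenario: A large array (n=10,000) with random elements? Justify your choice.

Best choice: Quicksort or Mergesort
Reason: Both have O(n log n) average case; quicksort has lower constant factors


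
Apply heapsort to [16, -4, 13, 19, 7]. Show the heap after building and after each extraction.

Build heap: [19, 16, 13, -4, 7]
Extract 19: [16, 7, 13, -4, 19]
Extract 16: [13, 7, -4, 16, 19]
Extract 13: [7, -4, 13, 16, 19]
Extract 7: [-4, 7, 13, 16, 19]


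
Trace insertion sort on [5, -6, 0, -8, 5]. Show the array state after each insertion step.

First element 5 is already 'sorted'
Insert -6: shifted 1 elements -> [-6, 5, 0, -8, 5]
Insert 0: shifted 1 elements -> [-6, 0, 5, -8, 5]
Insert -8: shifted 3 elements -> [-8, -6, 0, 5, 5]
Insert 5: shifted 0 elements -> [-8, -6, 0, 5, 5]


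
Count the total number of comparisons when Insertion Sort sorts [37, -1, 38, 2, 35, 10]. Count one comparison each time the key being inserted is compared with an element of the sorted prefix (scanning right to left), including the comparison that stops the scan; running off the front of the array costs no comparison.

Insert -1: 37 > -1 (shift), reached front = 1 comparison(s) -> [-1, 37, 38, 2, 35, 10]
Insert 38: 37 <= 38 (stop) = 1 comparison(s) -> [-1, 37, 38, 2, 35, 10]
Insert 2: 38 > 2 (shift), 37 > 2 (shift), -1 <= 2 (stop) = 3 comparison(s) -> [-1, 2, 37, 38, 35, 10]
Insert 35: 38 > 35 (shift), 37 > 35 (shift), 2 <= 35 (stop) = 3 comparison(s) -> [-1, 2, 35, 37, 38, 10]
Insert 10: 38 > 10 (shift), 37 > 10 (shift), 35 > 10 (shift), 2 <= 10 (stop) = 4 comparison(s) -> [-1, 2, 10, 35, 37, 38]
Total comparisons: 1 + 1 + 3 + 3 + 4 = 12


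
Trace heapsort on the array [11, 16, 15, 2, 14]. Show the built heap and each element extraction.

Build heap: [16, 14, 15, 2, 11]
Extract 16: [15, 14, 11, 2, 16]
Extract 15: [14, 2, 11, 15, 16]
Extract 14: [11, 2, 14, 15, 16]
Extract 11: [2, 11, 14, 15, 16]


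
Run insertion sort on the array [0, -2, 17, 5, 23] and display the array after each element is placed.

First element 0 is already 'sorted'
Insert -2: shifted 1 elements -> [-2, 0, 17, 5, 23]
Insert 17: shifted 0 elements -> [-2, 0, 17, 5, 23]
Insert 5: shifted 1 elements -> [-2, 0, 5, 17, 23]
Insert 23: shifted 0 elements -> [-2, 0, 5, 17, 23]


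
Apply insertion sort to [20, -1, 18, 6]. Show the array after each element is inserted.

First element 20 is already 'sorted'
Insert -1: shifted 1 elements -> [-1, 20, 18, 6]
Insert 18: shifted 1 elements -> [-1, 18, 20, 6]
Insert 6: shifted 2 elements -> [-1, 6, 18, 20]


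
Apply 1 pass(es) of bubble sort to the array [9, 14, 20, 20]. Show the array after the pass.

After pass 1: [9, 14, 20, 20] (0 swaps)
Total swaps: 0


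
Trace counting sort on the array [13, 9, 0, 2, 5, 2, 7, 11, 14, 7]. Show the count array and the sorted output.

Count array: [1, 0, 2, 0, 0, 1, 0, 2, 0, 1, 0, 1, 0, 1, 1]
(count[i] = number of elements equal to i)
Cumulative count: [1, 1, 3, 3, 3, 4, 4, 6, 6, 7, 7, 8, 8, 9, 10]
Sorted: [0, 2, 2, 5, 7, 7, 9, 11, 13, 14]


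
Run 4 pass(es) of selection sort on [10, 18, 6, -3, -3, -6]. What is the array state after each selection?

Pass 1: Select minimum -6 at index 5, swap -> [-6, 18, 6, -3, -3, 10]
Pass 2: Select minimum -3 at index 3, swap -> [-6, -3, 6, 18, -3, 10]
Pass 3: Select minimum -3 at index 4, swap -> [-6, -3, -3, 18, 6, 10]
Pass 4: Select minimum 6 at index 4, swap -> [-6, -3, -3, 6, 18, 10]


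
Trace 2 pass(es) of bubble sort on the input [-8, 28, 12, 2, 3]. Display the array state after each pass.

After pass 1: [-8, 12, 2, 3, 28] (3 swaps)
After pass 2: [-8, 2, 3, 12, 28] (2 swaps)
Total swaps: 5


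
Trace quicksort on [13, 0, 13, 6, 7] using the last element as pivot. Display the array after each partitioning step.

Partition 1: pivot=7 at index 2 -> [0, 6, 7, 13, 13]
Partition 2: pivot=6 at index 1 -> [0, 6, 7, 13, 13]
Partition 3: pivot=13 at index 4 -> [0, 6, 7, 13, 13]


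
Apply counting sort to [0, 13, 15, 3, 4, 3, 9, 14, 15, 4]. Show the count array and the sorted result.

Count array: [1, 0, 0, 2, 2, 0, 0, 0, 0, 1, 0, 0, 0, 1, 1, 2]
(count[i] = number of elements equal to i)
Cumulative count: [1, 1, 1, 3, 5, 5, 5, 5, 5, 6, 6, 6, 6, 7, 8, 10]
Sorted: [0, 3, 3, 4, 4, 9, 13, 14, 15, 15]


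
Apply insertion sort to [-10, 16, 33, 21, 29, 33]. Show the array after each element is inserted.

First element -10 is already 'sorted'
Insert 16: shifted 0 elements -> [-10, 16, 33, 21, 29, 33]
Insert 33: shifted 0 elements -> [-10, 16, 33, 21, 29, 33]
Insert 21: shifted 1 elements -> [-10, 16, 21, 33, 29, 33]
Insert 29: shifted 1 elements -> [-10, 16, 21, 29, 33, 33]
Insert 33: shifted 0 elements -> [-10, 16, 21, 29, 33, 33]
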